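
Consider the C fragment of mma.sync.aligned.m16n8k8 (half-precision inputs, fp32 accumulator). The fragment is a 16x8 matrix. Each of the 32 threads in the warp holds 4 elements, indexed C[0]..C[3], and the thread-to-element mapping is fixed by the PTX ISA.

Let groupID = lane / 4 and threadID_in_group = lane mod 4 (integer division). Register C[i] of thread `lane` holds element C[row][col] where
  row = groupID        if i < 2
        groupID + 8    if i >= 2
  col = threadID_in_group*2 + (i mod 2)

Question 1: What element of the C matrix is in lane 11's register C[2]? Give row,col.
10,6

lane 11: grp=2 (11/4), tig=3 (11%4)
i=2: r=2+8=10, c=3*2+0=6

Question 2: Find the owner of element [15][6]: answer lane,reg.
31,2

r=15->g=7,rb=1  c=6->t=3,b0=0
L=7*4+3=31  i=1*2+0=2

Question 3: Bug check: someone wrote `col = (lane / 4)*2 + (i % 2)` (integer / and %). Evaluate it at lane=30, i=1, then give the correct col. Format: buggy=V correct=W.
buggy=15 correct=5

`(lane / 4)*2 + (i % 2)`[30,1]->15
30: gid=7,tid=2
[1] (7+0,2*2+1) = (7,5)
col: 15 vs 5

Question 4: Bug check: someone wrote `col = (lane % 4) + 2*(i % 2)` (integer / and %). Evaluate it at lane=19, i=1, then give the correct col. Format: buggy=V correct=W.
`(lane % 4) + 2*(i % 2)`[19,1]=>5
19: grp=4,tig=3
[1] (4+0,3*2+1) = (4,7)
col: 5 vs 7

buggy=5 correct=7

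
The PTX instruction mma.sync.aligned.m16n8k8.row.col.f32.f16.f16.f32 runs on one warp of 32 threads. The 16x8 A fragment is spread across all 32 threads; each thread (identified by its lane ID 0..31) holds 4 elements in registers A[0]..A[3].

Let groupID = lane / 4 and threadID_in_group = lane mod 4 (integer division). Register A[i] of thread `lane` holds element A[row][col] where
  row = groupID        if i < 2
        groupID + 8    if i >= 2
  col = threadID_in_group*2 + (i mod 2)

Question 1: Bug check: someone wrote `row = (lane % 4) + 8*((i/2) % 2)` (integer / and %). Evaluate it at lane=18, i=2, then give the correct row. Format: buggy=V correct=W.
buggy=10 correct=12

`(lane % 4) + 8*((i/2) % 2)`[18,2]=>10
18: grp=4,tig=2
[2] (4+8,2*2+0) = (12,4)
row: 10 vs 12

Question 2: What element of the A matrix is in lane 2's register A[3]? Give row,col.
8,5

lane 2: g=0 (2/4), t=2 (2%4)
i=3: r=0+8=8, c=2*2+1=5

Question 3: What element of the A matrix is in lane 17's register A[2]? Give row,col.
lane 17=>17/4=4, 17 mod 4=1
i=2  r:4+8=>12  c:2·1+0=>2

12,2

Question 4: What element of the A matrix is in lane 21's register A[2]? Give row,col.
L=21->g=21>>2=5, t=21&3=1
[2]->row 5+8=13  col 1·2+0=2

13,2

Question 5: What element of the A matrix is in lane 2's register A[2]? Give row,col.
lane 2→2/4=0, 2 mod 4=2
i=2  r:0+8→8  c:2·2+0→4

8,4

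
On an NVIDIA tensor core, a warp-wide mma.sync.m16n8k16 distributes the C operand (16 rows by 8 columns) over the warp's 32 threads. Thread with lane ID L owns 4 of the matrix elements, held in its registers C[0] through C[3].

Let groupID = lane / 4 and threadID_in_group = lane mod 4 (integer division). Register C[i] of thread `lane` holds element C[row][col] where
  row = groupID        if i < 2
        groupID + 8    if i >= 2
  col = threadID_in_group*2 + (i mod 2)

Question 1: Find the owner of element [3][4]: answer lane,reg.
14,0

r:3=>grp=3,rB=0  c:4=>tig=2,lo=0
L=3*4+2=14  i=0*2+0=0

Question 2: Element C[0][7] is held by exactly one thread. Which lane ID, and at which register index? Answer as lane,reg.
3,1

r=0⇒gr=0,Rb=0  c=7⇒th=3,odd=1
L=0*4+3=3  i=0*2+1=1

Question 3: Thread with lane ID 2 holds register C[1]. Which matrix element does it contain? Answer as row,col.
L=2→G=2>>2=0, T=2&3=2
[1]→row 0+0=0  col 2·2+1=5

0,5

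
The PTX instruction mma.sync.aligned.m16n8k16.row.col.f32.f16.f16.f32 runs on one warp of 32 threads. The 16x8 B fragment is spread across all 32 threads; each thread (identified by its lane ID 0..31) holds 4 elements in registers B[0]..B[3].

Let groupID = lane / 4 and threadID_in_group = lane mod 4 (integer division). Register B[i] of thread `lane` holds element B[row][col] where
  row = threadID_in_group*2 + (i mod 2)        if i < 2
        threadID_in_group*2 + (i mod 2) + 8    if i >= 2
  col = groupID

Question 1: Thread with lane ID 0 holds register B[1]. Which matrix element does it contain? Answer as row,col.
lane 0⇒0/4=0, 0 mod 4=0
i=1  r:2·0+1+0⇒1  c:0

1,0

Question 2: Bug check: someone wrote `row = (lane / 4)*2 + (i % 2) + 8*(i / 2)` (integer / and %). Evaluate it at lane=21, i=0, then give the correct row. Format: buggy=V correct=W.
`(lane / 4)*2 + (i % 2) + 8*(i / 2)`[21,0]->10
21: gid=5,tid=1
[0] (1*2+0+0,5) = (2,5)
row: 10 vs 2

buggy=10 correct=2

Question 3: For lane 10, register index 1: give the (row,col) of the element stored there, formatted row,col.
5,2

10: g=2,t=2
[1] (2*2+1+0,2) = (5,2)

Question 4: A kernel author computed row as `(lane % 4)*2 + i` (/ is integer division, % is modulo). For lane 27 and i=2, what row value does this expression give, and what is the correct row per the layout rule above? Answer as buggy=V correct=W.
buggy=8 correct=14

`(lane % 4)*2 + i`[27,2]⇒8
L=27⇒gr=27>>2=6, th=27&3=3
[2]⇒row 3·2+0+8=14  col gr=6
row: 8 vs 14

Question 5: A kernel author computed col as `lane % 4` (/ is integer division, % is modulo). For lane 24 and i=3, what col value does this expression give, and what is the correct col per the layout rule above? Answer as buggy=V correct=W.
`lane % 4`[24,3]⇒0
24: gr=6,th=0
[3] (0*2+1+8,6) = (9,6)
col: 0 vs 6

buggy=0 correct=6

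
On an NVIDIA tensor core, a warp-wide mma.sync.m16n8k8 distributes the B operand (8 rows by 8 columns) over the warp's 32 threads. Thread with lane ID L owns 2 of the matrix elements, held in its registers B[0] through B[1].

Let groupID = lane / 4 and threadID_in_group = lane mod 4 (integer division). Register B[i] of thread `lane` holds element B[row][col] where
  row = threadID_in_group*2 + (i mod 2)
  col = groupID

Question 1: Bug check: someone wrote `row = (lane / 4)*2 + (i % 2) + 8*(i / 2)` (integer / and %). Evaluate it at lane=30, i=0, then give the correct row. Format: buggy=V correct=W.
buggy=14 correct=4

`(lane / 4)*2 + (i % 2) + 8*(i / 2)`[30,0]→14
lane 30→30/4=7, 30 mod 4=2
i=0  r:2·2+0→4  c:7
row: 14 vs 4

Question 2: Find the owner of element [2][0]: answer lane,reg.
c=0⇒gr=0  r=2⇒th=1,odd=0
L=0*4+1=1  i=0=0

1,0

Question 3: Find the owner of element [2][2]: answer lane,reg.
c=2⇒gr=2  r=2⇒th=1,odd=0
L=2*4+1=9  i=0=0

9,0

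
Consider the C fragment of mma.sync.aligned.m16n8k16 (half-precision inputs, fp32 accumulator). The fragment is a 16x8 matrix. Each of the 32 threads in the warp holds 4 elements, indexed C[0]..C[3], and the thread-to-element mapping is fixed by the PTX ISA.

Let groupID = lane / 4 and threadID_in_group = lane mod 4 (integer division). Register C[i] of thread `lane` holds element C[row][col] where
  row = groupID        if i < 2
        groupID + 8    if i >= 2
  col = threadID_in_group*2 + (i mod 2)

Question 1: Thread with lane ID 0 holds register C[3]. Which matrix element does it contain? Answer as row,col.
8,1

lane 0: gr=0 (0/4), th=0 (0%4)
i=3: r=0+8=8, c=0*2+1=1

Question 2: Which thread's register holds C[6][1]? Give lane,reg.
r=6->g=6,rb=0  c=1->t=0,b0=1
L=6*4+0=24  i=0*2+1=1

24,1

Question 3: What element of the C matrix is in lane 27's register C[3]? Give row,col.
lane 27: grp=6 (27/4), tig=3 (27%4)
i=3: r=6+8=14, c=3*2+1=7

14,7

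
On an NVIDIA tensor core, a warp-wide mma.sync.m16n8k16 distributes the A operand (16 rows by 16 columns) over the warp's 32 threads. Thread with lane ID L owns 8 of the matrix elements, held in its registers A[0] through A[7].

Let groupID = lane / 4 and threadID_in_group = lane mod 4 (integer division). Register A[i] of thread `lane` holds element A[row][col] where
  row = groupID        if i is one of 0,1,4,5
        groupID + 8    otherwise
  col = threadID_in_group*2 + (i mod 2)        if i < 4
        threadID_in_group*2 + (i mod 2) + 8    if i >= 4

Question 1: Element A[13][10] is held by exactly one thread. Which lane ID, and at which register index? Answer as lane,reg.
21,6

r=13->g=5,rb=1  c=10->cb=1,t=1,b0=0
L=5*4+1=21  i=1*4+1*2+0=6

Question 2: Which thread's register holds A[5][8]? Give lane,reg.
20,4

r: 5->gid=5,r8=0  c: 8->c8=1,tid=0,i&1=0
L=5*4+0=20  i=1*4+0*2+0=4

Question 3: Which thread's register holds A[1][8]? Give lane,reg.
r=1->g=1,rb=0  c=8->cb=1,t=0,b0=0
L=1*4+0=4  i=1*4+0*2+0=4

4,4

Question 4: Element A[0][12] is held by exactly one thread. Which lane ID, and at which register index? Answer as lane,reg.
2,4

r:0=>grp=0,rB=0  c:12=>cB=1,tig=2,lo=0
L=0*4+2=2  i=1*4+0*2+0=4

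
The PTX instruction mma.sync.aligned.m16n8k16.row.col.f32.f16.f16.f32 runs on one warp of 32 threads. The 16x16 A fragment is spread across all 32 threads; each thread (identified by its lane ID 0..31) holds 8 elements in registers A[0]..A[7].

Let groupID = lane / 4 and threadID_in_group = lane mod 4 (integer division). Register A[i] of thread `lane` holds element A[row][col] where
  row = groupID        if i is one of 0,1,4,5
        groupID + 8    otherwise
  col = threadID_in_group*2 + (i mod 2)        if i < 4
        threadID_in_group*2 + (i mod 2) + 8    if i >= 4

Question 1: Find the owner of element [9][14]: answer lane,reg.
7,6

r=9->g=1,rb=1  c=14->cb=1,t=3,b0=0
L=1*4+3=7  i=1*4+1*2+0=6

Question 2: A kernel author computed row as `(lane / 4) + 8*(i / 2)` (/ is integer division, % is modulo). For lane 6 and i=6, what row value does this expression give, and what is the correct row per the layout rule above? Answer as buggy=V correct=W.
`(lane / 4) + 8*(i / 2)`[6,6]=>25
6: grp=1,tig=2
[6] (1+8,2*2+0+8) = (9,12)
row: 25 vs 9

buggy=25 correct=9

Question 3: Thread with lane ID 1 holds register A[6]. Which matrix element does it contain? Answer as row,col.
1: grp=0,tig=1
[6] (0+8,1*2+0+8) = (8,10)

8,10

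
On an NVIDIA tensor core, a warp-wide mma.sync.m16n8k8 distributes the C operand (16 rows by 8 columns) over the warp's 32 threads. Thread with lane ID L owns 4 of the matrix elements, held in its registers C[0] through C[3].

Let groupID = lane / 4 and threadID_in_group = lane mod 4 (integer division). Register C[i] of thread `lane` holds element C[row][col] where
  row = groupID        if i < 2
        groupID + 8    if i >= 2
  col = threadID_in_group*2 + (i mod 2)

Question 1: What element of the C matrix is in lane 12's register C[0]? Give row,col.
12: g=3,t=0
[0] (3+0,0*2+0) = (3,0)

3,0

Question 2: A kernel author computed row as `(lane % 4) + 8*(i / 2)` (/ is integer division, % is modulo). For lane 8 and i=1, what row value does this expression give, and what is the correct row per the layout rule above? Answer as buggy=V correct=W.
`(lane % 4) + 8*(i / 2)`[8,1]->0
L=8->gid=8>>2=2, tid=8&3=0
[1]->row 2+0=2  col 0·2+1=1
row: 0 vs 2

buggy=0 correct=2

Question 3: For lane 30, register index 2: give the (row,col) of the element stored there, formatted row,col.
30: G=7,T=2
[2] (7+8,2*2+0) = (15,4)

15,4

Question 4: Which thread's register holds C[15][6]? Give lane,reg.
r=15→G=7,rhi=1  c=6→T=3,p=0
L=7*4+3=31  i=1*2+0=2

31,2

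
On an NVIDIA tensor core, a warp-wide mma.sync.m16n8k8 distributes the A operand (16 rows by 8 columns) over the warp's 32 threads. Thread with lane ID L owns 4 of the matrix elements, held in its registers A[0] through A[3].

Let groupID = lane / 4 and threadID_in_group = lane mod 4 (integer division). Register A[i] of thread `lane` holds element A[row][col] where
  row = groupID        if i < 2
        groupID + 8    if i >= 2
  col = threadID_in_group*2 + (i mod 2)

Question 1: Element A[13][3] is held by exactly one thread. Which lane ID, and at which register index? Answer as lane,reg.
21,3

r=13→G=5,rhi=1  c=3→T=1,p=1
L=5*4+1=21  i=1*2+1=3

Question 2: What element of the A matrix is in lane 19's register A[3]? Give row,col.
12,7

L=19→G=19>>2=4, T=19&3=3
[3]→row 4+8=12  col 3·2+1=7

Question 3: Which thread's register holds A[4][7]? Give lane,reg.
19,1

r=4->g=4,rb=0  c=7->t=3,b0=1
L=4*4+3=19  i=0*2+1=1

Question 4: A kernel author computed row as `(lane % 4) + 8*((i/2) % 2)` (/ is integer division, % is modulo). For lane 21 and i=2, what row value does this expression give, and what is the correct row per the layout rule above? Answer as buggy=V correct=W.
buggy=9 correct=13

`(lane % 4) + 8*((i/2) % 2)`[21,2]->9
L=21->g=21>>2=5, t=21&3=1
[2]->row 5+8=13  col 1·2+0=2
row: 9 vs 13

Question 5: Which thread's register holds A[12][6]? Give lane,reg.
19,2

r: 12->gid=4,r8=1  c: 6->tid=3,i&1=0
L=4*4+3=19  i=1*2+0=2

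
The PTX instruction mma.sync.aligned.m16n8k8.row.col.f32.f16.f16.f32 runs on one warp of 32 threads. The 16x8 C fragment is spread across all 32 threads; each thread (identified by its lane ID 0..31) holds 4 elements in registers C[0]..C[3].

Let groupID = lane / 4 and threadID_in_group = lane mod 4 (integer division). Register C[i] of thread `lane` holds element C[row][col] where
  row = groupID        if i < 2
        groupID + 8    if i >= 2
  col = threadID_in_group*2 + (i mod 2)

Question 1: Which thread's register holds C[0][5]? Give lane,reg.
2,1

r: 0->gid=0,r8=0  c: 5->tid=2,i&1=1
L=0*4+2=2  i=0*2+1=1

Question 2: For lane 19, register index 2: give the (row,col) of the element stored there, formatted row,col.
lane 19->19/4=4, 19 mod 4=3
i=2  r:4+8->12  c:2·3+0->6

12,6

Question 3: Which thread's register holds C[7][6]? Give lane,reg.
r=7⇒gr=7,Rb=0  c=6⇒th=3,odd=0
L=7*4+3=31  i=0*2+0=0

31,0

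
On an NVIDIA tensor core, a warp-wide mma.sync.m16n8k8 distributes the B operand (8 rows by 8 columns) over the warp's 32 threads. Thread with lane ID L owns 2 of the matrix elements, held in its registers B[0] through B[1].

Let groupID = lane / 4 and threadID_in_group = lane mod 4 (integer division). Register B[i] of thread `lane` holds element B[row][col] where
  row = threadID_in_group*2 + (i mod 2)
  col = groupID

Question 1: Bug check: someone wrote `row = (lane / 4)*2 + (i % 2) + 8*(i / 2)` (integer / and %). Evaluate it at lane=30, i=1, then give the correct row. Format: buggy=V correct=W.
buggy=15 correct=5

`(lane / 4)*2 + (i % 2) + 8*(i / 2)`[30,1]->15
lane 30: g=7 (30/4), t=2 (30%4)
i=1: r=2*2+1=5, c=g=7
row: 15 vs 5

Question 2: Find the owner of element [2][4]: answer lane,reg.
17,0

c=4->g=4  r=2->t=1,b0=0
L=4*4+1=17  i=0=0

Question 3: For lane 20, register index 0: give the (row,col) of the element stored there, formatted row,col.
0,5

lane 20→20/4=5, 20 mod 4=0
i=0  r:2·0+0→0  c:5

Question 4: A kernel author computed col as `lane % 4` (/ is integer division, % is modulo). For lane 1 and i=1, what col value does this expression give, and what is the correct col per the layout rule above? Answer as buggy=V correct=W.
`lane % 4`[1,1]=>1
lane 1=>1/4=0, 1 mod 4=1
i=1  r:2·1+1=>3  c:0
col: 1 vs 0

buggy=1 correct=0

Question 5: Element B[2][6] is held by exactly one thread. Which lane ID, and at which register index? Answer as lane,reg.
c:6=>grp=6  r:2=>tig=1,lo=0
L=6*4+1=25  i=0=0

25,0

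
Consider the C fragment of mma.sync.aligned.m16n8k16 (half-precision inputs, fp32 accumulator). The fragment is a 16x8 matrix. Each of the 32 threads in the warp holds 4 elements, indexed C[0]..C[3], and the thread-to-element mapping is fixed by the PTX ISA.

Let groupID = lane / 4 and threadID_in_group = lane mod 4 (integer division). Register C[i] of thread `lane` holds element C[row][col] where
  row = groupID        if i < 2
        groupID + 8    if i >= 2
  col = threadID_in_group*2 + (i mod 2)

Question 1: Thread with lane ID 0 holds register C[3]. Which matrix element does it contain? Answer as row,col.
8,1

0: g=0,t=0
[3] (0+8,0*2+1) = (8,1)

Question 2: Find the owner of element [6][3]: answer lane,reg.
r=6⇒gr=6,Rb=0  c=3⇒th=1,odd=1
L=6*4+1=25  i=0*2+1=1

25,1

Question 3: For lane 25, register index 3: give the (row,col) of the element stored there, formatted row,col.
14,3

lane 25=>25/4=6, 25 mod 4=1
i=3  r:6+8=>14  c:2·1+1=>3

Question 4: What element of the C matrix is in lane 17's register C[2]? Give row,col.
12,2

lane 17: gid=4 (17/4), tid=1 (17%4)
i=2: r=4+8=12, c=1*2+0=2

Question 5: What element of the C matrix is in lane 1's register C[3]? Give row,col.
8,3

lane 1⇒1/4=0, 1 mod 4=1
i=3  r:0+8⇒8  c:2·1+1⇒3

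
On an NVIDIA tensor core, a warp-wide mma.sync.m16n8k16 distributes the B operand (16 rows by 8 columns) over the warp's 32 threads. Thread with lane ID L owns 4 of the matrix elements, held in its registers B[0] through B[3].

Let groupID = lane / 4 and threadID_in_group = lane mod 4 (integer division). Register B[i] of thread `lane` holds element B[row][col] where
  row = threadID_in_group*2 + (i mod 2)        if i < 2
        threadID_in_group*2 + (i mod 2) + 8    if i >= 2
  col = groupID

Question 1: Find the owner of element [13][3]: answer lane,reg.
14,3

c=3→G=3  r=13→rhi=1,T=2,p=1
L=3*4+2=14  i=1*2+1=3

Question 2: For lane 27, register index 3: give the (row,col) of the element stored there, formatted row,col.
lane 27: G=6 (27/4), T=3 (27%4)
i=3: r=3*2+1+8=15, c=G=6

15,6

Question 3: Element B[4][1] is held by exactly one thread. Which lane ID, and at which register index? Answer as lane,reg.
c=1->g=1  r=4->rb=0,t=2,b0=0
L=1*4+2=6  i=0*2+0=0

6,0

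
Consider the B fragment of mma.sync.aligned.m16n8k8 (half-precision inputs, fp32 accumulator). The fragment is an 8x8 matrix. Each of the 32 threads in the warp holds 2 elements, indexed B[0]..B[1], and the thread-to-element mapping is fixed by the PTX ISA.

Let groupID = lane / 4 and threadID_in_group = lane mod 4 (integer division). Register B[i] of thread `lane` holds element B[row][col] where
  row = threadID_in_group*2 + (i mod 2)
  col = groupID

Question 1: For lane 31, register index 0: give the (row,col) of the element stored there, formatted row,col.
6,7

lane 31->31/4=7, 31 mod 4=3
i=0  r:2·3+0->6  c:7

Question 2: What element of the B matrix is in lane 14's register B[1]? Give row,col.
5,3

14: G=3,T=2
[1] (2*2+1,3) = (5,3)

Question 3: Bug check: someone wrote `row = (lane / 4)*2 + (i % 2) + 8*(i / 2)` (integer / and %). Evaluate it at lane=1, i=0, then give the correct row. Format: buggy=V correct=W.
buggy=0 correct=2

`(lane / 4)*2 + (i % 2) + 8*(i / 2)`[1,0]->0
1: gid=0,tid=1
[0] (1*2+0,0) = (2,0)
row: 0 vs 2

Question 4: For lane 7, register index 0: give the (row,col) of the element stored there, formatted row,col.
6,1

lane 7: gid=1 (7/4), tid=3 (7%4)
i=0: r=3*2+0=6, c=gid=1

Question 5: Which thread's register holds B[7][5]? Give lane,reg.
23,1

c: 5->gid=5  r: 7->tid=3,i&1=1
L=5*4+3=23  i=1=1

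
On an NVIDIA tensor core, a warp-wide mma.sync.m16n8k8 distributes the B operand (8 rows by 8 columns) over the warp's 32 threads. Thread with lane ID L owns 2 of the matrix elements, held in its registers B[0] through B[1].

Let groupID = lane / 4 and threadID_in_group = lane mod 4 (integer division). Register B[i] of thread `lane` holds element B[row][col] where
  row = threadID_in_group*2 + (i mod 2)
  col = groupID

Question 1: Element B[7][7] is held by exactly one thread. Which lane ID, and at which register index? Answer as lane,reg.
c=7→G=7  r=7→T=3,p=1
L=7*4+3=31  i=1=1

31,1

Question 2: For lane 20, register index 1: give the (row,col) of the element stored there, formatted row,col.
L=20⇒gr=20>>2=5, th=20&3=0
[1]⇒row 0·2+1=1  col gr=5

1,5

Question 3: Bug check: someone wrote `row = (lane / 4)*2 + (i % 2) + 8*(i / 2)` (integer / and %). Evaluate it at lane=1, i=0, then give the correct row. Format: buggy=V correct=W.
buggy=0 correct=2

`(lane / 4)*2 + (i % 2) + 8*(i / 2)`[1,0]=>0
L=1=>grp=1>>2=0, tig=1&3=1
[0]=>row 1·2+0=2  col grp=0
row: 0 vs 2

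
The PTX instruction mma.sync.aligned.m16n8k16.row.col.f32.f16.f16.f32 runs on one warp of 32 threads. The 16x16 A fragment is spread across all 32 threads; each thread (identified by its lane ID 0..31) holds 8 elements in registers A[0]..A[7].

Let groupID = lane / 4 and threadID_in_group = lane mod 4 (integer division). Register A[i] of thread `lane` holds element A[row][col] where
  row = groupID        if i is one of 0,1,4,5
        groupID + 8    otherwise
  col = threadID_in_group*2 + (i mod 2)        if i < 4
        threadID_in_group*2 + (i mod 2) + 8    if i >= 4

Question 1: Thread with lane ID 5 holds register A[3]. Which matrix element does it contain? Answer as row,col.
L=5⇒gr=5>>2=1, th=5&3=1
[3]⇒row 1+8=9  col 1·2+1+0=3

9,3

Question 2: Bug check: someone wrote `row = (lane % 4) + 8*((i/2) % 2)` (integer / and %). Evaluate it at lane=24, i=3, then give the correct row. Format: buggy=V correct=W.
buggy=8 correct=14

`(lane % 4) + 8*((i/2) % 2)`[24,3]⇒8
lane 24: gr=6 (24/4), th=0 (24%4)
i=3: r=6+8=14, c=0*2+1+0=1
row: 8 vs 14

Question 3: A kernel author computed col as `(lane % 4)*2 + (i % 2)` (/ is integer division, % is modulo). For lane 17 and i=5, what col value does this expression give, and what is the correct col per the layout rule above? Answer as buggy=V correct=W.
buggy=3 correct=11

`(lane % 4)*2 + (i % 2)`[17,5]→3
lane 17→17/4=4, 17 mod 4=1
i=5  r:4+0→4  c:2·1+1+8→11
col: 3 vs 11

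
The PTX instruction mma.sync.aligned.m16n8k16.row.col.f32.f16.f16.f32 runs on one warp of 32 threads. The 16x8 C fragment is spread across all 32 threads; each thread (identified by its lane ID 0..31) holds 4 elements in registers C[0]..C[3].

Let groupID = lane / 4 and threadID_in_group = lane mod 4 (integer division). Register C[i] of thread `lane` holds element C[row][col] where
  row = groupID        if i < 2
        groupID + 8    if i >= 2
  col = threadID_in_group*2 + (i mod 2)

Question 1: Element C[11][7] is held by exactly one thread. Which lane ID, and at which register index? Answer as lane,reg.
15,3

r:11=>grp=3,rB=1  c:7=>tig=3,lo=1
L=3*4+3=15  i=1*2+1=3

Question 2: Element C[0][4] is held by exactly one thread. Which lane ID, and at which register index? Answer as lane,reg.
r: 0->gid=0,r8=0  c: 4->tid=2,i&1=0
L=0*4+2=2  i=0*2+0=0

2,0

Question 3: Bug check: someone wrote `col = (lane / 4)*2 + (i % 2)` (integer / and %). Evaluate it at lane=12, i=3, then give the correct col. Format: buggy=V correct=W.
buggy=7 correct=1

`(lane / 4)*2 + (i % 2)`[12,3]→7
12: G=3,T=0
[3] (3+8,0*2+1) = (11,1)
col: 7 vs 1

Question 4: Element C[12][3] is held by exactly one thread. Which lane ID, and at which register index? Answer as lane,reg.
r: 12->gid=4,r8=1  c: 3->tid=1,i&1=1
L=4*4+1=17  i=1*2+1=3

17,3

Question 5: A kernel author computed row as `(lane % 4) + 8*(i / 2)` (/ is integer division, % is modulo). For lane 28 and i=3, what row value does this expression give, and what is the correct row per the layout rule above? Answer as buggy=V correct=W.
buggy=8 correct=15

`(lane % 4) + 8*(i / 2)`[28,3]=>8
lane 28=>28/4=7, 28 mod 4=0
i=3  r:7+8=>15  c:2·0+1=>1
row: 8 vs 15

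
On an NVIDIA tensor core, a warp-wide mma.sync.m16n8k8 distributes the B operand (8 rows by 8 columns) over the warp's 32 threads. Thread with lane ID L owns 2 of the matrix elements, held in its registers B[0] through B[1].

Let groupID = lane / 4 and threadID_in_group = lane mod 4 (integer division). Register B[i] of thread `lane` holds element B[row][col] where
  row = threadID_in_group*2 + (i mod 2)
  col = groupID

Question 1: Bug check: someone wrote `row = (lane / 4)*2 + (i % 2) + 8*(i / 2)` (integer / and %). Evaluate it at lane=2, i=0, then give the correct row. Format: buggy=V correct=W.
buggy=0 correct=4

`(lane / 4)*2 + (i % 2) + 8*(i / 2)`[2,0]→0
lane 2→2/4=0, 2 mod 4=2
i=0  r:2·2+0→4  c:0
row: 0 vs 4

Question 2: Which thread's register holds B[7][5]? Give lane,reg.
23,1

c=5→G=5  r=7→T=3,p=1
L=5*4+3=23  i=1=1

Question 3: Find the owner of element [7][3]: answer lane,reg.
c=3→G=3  r=7→T=3,p=1
L=3*4+3=15  i=1=1

15,1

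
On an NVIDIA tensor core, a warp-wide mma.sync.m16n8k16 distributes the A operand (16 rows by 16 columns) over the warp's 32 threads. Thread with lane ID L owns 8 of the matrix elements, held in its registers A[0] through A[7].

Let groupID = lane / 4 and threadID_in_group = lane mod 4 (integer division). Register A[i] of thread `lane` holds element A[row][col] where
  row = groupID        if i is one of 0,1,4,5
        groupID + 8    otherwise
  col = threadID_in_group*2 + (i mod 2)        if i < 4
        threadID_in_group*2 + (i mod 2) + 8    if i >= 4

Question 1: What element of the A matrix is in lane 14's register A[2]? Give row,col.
L=14→G=14>>2=3, T=14&3=2
[2]→row 3+8=11  col 2·2+0+0=4

11,4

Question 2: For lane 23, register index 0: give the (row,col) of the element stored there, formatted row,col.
L=23->g=23>>2=5, t=23&3=3
[0]->row 5+0=5  col 3·2+0+0=6

5,6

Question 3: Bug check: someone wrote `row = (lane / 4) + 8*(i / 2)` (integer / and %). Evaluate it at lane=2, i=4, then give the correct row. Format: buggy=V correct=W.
`(lane / 4) + 8*(i / 2)`[2,4]->16
L=2->g=2>>2=0, t=2&3=2
[4]->row 0+0=0  col 2·2+0+8=12
row: 16 vs 0

buggy=16 correct=0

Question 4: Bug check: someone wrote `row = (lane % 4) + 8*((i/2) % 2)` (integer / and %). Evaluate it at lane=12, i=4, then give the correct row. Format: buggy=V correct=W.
`(lane % 4) + 8*((i/2) % 2)`[12,4]⇒0
lane 12: gr=3 (12/4), th=0 (12%4)
i=4: r=3+0=3, c=0*2+0+8=8
row: 0 vs 3

buggy=0 correct=3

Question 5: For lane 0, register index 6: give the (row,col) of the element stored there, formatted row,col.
L=0→G=0>>2=0, T=0&3=0
[6]→row 0+8=8  col 0·2+0+8=8

8,8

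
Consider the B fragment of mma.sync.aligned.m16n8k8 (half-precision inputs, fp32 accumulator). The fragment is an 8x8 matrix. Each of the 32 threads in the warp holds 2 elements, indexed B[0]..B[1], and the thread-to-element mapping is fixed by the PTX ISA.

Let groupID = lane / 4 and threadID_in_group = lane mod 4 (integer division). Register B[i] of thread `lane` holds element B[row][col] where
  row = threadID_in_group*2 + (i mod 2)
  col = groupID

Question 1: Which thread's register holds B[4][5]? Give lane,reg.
c=5⇒gr=5  r=4⇒th=2,odd=0
L=5*4+2=22  i=0=0

22,0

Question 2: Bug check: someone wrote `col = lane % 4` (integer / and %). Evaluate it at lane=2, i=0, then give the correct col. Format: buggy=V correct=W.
`lane % 4`[2,0]=>2
lane 2=>2/4=0, 2 mod 4=2
i=0  r:2·2+0=>4  c:0
col: 2 vs 0

buggy=2 correct=0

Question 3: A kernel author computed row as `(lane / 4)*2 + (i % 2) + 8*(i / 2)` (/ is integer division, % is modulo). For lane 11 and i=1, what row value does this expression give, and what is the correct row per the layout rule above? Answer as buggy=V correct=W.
`(lane / 4)*2 + (i % 2) + 8*(i / 2)`[11,1]->5
lane 11: gid=2 (11/4), tid=3 (11%4)
i=1: r=3*2+1=7, c=gid=2
row: 5 vs 7

buggy=5 correct=7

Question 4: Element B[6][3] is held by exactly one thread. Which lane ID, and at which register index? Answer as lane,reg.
15,0

c:3=>grp=3  r:6=>tig=3,lo=0
L=3*4+3=15  i=0=0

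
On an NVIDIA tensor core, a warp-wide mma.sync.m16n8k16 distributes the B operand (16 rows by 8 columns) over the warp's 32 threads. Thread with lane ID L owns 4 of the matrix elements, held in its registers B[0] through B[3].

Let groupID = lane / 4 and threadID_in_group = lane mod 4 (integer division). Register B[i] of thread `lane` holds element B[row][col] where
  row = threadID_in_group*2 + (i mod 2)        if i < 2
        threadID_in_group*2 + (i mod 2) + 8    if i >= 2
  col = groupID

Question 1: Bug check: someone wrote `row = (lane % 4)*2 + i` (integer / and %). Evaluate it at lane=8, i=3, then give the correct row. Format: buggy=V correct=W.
`(lane % 4)*2 + i`[8,3]=>3
L=8=>grp=8>>2=2, tig=8&3=0
[3]=>row 0·2+1+8=9  col grp=2
row: 3 vs 9

buggy=3 correct=9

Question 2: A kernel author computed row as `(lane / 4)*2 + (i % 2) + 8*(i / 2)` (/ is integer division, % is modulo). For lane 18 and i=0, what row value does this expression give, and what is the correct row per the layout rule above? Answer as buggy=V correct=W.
`(lane / 4)*2 + (i % 2) + 8*(i / 2)`[18,0]→8
lane 18: G=4 (18/4), T=2 (18%4)
i=0: r=2*2+0+0=4, c=G=4
row: 8 vs 4

buggy=8 correct=4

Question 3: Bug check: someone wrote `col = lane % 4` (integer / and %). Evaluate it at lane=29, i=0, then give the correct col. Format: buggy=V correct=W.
`lane % 4`[29,0]->1
lane 29->29/4=7, 29 mod 4=1
i=0  r:2·1+0+0->2  c:7
col: 1 vs 7

buggy=1 correct=7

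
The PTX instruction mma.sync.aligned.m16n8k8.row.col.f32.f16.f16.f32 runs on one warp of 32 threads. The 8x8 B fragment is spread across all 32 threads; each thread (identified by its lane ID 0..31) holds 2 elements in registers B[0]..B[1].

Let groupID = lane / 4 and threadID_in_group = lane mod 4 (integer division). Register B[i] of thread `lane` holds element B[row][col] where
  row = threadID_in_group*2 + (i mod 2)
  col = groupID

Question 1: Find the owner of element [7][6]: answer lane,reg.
c: 6->gid=6  r: 7->tid=3,i&1=1
L=6*4+3=27  i=1=1

27,1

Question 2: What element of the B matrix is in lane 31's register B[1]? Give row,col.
7,7

31: gr=7,th=3
[1] (3*2+1,7) = (7,7)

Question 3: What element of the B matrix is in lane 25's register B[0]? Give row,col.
lane 25: grp=6 (25/4), tig=1 (25%4)
i=0: r=1*2+0=2, c=grp=6

2,6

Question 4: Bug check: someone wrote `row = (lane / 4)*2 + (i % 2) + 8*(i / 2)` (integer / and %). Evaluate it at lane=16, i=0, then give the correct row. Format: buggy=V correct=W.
buggy=8 correct=0

`(lane / 4)*2 + (i % 2) + 8*(i / 2)`[16,0]⇒8
16: gr=4,th=0
[0] (0*2+0,4) = (0,4)
row: 8 vs 0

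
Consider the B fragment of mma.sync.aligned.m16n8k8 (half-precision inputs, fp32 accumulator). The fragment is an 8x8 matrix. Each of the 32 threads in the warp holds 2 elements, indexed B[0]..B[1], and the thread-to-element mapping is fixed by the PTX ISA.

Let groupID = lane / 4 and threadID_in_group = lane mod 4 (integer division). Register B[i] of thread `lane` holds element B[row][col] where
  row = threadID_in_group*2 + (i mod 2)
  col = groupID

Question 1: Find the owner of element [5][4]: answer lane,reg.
18,1

c: 4->gid=4  r: 5->tid=2,i&1=1
L=4*4+2=18  i=1=1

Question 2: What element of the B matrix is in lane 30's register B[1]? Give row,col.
L=30->g=30>>2=7, t=30&3=2
[1]->row 2·2+1=5  col g=7

5,7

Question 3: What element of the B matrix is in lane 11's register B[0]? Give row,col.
6,2

lane 11: gid=2 (11/4), tid=3 (11%4)
i=0: r=3*2+0=6, c=gid=2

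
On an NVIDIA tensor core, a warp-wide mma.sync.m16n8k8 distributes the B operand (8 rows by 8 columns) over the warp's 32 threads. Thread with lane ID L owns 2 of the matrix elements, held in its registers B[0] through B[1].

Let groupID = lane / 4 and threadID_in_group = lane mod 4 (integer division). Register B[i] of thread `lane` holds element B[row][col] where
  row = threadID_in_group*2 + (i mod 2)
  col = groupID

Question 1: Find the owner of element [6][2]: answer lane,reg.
11,0

c: 2->gid=2  r: 6->tid=3,i&1=0
L=2*4+3=11  i=0=0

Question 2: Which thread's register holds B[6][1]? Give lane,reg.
c=1→G=1  r=6→T=3,p=0
L=1*4+3=7  i=0=0

7,0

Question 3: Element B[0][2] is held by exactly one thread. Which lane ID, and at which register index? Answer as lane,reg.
8,0

c: 2->gid=2  r: 0->tid=0,i&1=0
L=2*4+0=8  i=0=0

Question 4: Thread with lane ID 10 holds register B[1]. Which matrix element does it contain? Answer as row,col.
lane 10=>10/4=2, 10 mod 4=2
i=1  r:2·2+1=>5  c:2

5,2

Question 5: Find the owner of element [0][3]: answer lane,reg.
c=3→G=3  r=0→T=0,p=0
L=3*4+0=12  i=0=0

12,0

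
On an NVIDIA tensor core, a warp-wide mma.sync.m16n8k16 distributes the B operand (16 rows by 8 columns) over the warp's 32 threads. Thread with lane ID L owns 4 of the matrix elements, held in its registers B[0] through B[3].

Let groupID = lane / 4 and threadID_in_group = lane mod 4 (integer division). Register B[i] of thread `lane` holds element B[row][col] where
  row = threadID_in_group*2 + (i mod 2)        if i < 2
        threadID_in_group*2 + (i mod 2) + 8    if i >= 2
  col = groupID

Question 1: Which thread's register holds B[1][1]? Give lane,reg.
c=1→G=1  r=1→rhi=0,T=0,p=1
L=1*4+0=4  i=0*2+1=1

4,1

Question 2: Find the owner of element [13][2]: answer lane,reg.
c=2⇒gr=2  r=13⇒Rb=1,th=2,odd=1
L=2*4+2=10  i=1*2+1=3

10,3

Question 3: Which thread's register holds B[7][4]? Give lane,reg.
19,1

c=4⇒gr=4  r=7⇒Rb=0,th=3,odd=1
L=4*4+3=19  i=0*2+1=1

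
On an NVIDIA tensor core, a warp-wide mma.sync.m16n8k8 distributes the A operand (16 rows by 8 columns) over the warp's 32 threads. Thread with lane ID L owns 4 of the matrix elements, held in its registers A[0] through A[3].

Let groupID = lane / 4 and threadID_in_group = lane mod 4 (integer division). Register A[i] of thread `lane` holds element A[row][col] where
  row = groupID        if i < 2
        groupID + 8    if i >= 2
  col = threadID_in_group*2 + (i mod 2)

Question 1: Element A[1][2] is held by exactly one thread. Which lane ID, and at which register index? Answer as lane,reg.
5,0

r:1=>grp=1,rB=0  c:2=>tig=1,lo=0
L=1*4+1=5  i=0*2+0=0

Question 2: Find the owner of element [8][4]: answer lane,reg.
2,2

r=8→G=0,rhi=1  c=4→T=2,p=0
L=0*4+2=2  i=1*2+0=2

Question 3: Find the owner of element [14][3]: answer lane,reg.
25,3

r=14->g=6,rb=1  c=3->t=1,b0=1
L=6*4+1=25  i=1*2+1=3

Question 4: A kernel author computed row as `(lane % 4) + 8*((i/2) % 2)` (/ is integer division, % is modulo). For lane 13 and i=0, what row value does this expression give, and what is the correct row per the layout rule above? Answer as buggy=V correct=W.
buggy=1 correct=3

`(lane % 4) + 8*((i/2) % 2)`[13,0]→1
lane 13: G=3 (13/4), T=1 (13%4)
i=0: r=3+0=3, c=1*2+0=2
row: 1 vs 3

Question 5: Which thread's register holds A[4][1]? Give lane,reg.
r=4→G=4,rhi=0  c=1→T=0,p=1
L=4*4+0=16  i=0*2+1=1

16,1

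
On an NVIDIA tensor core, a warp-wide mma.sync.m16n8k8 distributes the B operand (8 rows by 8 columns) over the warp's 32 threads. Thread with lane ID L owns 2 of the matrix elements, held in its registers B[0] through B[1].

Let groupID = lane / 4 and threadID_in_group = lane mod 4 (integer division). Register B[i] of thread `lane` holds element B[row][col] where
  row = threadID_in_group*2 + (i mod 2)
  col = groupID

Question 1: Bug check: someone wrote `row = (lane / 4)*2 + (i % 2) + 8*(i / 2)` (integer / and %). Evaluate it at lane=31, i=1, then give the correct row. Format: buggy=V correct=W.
buggy=15 correct=7

`(lane / 4)*2 + (i % 2) + 8*(i / 2)`[31,1]->15
31: gid=7,tid=3
[1] (3*2+1,7) = (7,7)
row: 15 vs 7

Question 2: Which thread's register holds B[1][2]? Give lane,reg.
8,1

c=2→G=2  r=1→T=0,p=1
L=2*4+0=8  i=1=1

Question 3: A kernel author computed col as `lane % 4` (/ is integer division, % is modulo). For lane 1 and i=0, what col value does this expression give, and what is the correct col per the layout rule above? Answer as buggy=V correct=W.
buggy=1 correct=0

`lane % 4`[1,0]->1
lane 1: gid=0 (1/4), tid=1 (1%4)
i=0: r=1*2+0=2, c=gid=0
col: 1 vs 0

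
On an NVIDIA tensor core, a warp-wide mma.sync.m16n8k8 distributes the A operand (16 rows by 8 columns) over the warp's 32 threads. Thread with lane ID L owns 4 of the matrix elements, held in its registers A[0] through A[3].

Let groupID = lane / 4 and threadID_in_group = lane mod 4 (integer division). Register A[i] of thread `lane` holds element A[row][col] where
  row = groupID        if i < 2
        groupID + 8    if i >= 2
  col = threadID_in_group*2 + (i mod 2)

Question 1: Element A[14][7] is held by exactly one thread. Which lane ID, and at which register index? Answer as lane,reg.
27,3

r: 14->gid=6,r8=1  c: 7->tid=3,i&1=1
L=6*4+3=27  i=1*2+1=3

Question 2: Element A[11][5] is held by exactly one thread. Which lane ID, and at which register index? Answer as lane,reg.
14,3

r=11⇒gr=3,Rb=1  c=5⇒th=2,odd=1
L=3*4+2=14  i=1*2+1=3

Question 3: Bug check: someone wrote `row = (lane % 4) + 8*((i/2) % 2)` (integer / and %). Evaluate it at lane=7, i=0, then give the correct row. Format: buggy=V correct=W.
`(lane % 4) + 8*((i/2) % 2)`[7,0]→3
lane 7→7/4=1, 7 mod 4=3
i=0  r:1+0→1  c:2·3+0→6
row: 3 vs 1

buggy=3 correct=1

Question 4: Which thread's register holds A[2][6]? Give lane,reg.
r:2=>grp=2,rB=0  c:6=>tig=3,lo=0
L=2*4+3=11  i=0*2+0=0

11,0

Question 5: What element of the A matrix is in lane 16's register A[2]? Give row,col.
16: G=4,T=0
[2] (4+8,0*2+0) = (12,0)

12,0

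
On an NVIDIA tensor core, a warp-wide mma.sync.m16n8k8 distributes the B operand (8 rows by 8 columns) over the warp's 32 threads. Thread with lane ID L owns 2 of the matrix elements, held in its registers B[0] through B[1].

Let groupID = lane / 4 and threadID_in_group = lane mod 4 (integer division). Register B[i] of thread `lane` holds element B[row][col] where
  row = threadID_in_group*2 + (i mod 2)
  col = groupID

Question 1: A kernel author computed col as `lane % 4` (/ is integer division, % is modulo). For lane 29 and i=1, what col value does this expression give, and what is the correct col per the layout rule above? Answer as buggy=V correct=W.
buggy=1 correct=7

`lane % 4`[29,1]→1
lane 29→29/4=7, 29 mod 4=1
i=1  r:2·1+1→3  c:7
col: 1 vs 7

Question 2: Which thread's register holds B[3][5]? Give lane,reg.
21,1

c:5=>grp=5  r:3=>tig=1,lo=1
L=5*4+1=21  i=1=1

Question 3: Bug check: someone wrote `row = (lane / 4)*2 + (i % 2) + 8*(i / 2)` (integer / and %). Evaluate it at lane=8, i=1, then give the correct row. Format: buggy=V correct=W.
buggy=5 correct=1

`(lane / 4)*2 + (i % 2) + 8*(i / 2)`[8,1]->5
lane 8: g=2 (8/4), t=0 (8%4)
i=1: r=0*2+1=1, c=g=2
row: 5 vs 1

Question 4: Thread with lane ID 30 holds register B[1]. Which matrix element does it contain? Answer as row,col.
30: grp=7,tig=2
[1] (2*2+1,7) = (5,7)

5,7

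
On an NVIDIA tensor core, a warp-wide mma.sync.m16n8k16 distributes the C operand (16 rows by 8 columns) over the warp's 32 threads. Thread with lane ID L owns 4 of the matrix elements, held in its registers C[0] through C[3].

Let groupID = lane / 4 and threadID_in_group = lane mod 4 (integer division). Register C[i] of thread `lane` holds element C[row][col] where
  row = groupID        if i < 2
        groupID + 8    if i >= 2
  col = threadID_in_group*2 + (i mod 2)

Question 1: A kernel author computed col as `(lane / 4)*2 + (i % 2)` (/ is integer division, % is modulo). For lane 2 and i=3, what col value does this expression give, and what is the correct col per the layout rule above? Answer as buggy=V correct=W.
buggy=1 correct=5

`(lane / 4)*2 + (i % 2)`[2,3]→1
lane 2: G=0 (2/4), T=2 (2%4)
i=3: r=0+8=8, c=2*2+1=5
col: 1 vs 5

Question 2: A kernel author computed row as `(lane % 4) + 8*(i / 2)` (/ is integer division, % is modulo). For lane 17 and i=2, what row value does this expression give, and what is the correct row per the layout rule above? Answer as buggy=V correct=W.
`(lane % 4) + 8*(i / 2)`[17,2]->9
17: gid=4,tid=1
[2] (4+8,1*2+0) = (12,2)
row: 9 vs 12

buggy=9 correct=12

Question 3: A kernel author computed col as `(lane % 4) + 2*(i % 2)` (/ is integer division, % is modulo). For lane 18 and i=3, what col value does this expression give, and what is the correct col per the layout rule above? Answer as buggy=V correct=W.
buggy=4 correct=5

`(lane % 4) + 2*(i % 2)`[18,3]→4
L=18→G=18>>2=4, T=18&3=2
[3]→row 4+8=12  col 2·2+1=5
col: 4 vs 5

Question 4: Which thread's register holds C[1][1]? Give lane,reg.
4,1

r: 1->gid=1,r8=0  c: 1->tid=0,i&1=1
L=1*4+0=4  i=0*2+1=1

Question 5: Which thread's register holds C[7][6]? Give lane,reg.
31,0

r=7⇒gr=7,Rb=0  c=6⇒th=3,odd=0
L=7*4+3=31  i=0*2+0=0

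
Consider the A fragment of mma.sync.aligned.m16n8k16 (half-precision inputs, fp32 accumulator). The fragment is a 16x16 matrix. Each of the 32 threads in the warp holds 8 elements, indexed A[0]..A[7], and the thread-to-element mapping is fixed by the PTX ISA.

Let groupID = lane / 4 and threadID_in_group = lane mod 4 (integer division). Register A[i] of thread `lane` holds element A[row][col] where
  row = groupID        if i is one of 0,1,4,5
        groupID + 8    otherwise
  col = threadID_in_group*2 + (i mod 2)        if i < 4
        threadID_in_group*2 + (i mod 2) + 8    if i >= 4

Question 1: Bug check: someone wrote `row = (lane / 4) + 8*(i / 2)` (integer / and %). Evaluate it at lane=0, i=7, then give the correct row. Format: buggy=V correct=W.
buggy=24 correct=8

`(lane / 4) + 8*(i / 2)`[0,7]=>24
0: grp=0,tig=0
[7] (0+8,0*2+1+8) = (8,9)
row: 24 vs 8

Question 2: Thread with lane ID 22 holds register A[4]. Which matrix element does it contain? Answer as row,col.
5,12

L=22->g=22>>2=5, t=22&3=2
[4]->row 5+0=5  col 2·2+0+8=12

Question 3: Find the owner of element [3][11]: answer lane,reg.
13,5

r=3→G=3,rhi=0  c=11→chi=1,T=1,p=1
L=3*4+1=13  i=1*4+0*2+1=5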